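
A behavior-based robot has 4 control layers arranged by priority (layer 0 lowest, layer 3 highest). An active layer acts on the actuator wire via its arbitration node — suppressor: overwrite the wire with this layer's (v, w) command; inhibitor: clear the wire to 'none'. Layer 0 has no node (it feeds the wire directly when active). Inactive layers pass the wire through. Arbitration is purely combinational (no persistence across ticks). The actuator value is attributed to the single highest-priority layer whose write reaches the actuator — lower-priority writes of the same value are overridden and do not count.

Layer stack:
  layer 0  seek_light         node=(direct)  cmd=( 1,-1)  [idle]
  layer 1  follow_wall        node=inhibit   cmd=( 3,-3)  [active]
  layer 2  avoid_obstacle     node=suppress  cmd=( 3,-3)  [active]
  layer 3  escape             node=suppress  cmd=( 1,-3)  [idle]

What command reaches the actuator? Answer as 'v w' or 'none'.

[0] seek_light off; wire := none
[1] follow_wall on (inhibit); wire := none
[2] avoid_obstacle on (suppress); wire := (3, -3)
[3] escape off; pass (3, -3)
output (3, -3)

3 -3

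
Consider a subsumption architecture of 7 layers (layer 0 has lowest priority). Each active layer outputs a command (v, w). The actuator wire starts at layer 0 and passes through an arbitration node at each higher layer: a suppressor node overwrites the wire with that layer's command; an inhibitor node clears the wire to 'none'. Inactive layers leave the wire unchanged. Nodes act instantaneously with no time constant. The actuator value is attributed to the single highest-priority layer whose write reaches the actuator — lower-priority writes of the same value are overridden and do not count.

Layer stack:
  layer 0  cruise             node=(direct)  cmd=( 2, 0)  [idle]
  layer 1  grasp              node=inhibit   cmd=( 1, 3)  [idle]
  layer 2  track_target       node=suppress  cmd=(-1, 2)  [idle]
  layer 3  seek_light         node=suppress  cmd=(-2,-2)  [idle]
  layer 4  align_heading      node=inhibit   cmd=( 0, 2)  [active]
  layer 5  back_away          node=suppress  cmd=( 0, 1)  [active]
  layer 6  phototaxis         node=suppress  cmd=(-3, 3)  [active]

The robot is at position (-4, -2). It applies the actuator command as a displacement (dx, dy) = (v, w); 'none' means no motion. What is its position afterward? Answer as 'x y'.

[0] cruise off; wire := none
[1] grasp off; pass none
[2] track_target off; pass none
[3] seek_light off; pass none
[4] align_heading on (inhibit); wire := none
[5] back_away on (suppress); wire := (0, 1)
[6] phototaxis on (suppress); wire := (-3, 3)
output (-3, 3)
position: (-4, -2) + (-3, 3) = (-7, 1)

-7 1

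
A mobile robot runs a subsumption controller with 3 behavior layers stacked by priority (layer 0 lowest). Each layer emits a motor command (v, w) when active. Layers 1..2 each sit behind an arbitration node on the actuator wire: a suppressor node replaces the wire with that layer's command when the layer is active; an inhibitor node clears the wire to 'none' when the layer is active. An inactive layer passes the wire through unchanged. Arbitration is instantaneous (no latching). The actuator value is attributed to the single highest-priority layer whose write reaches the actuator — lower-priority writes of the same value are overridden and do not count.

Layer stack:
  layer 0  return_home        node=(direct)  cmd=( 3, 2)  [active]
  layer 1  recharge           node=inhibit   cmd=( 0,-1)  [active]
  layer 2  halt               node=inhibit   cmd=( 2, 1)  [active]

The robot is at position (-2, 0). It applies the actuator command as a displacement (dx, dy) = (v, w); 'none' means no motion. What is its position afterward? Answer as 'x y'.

-2 0

L0 return_home: active, feeds wire = (3, 2)
L1 recharge: active, inhibitor → wire = none
L2 halt: active, inhibitor → wire = none
actuator = none
position: (-2, 0) + none = (-2, 0)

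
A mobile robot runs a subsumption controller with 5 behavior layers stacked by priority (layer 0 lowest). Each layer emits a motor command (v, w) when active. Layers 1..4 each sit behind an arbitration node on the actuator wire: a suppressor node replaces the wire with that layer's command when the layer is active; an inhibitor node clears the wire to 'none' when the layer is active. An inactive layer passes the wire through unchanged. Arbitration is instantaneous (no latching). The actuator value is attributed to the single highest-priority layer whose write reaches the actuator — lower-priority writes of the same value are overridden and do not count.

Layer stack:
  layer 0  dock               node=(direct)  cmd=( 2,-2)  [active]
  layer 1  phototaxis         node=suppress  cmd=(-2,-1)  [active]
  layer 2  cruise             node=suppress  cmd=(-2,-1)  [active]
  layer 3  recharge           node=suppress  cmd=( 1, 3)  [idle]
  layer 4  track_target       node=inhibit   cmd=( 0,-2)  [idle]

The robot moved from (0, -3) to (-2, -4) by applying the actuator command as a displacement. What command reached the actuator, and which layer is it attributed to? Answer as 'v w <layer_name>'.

displacement = (-2, -4) − (0, -3) = (-2, -1)
[0] dock on; wire := (2, -2)
[1] phototaxis on (suppress); wire := (-2, -1)
[2] cruise on (suppress); wire := (-2, -1)
[3] recharge off; pass (-2, -1)
[4] track_target off; pass (-2, -1)
output (-2, -1) — from layer 2 (cruise)

-2 -1 cruise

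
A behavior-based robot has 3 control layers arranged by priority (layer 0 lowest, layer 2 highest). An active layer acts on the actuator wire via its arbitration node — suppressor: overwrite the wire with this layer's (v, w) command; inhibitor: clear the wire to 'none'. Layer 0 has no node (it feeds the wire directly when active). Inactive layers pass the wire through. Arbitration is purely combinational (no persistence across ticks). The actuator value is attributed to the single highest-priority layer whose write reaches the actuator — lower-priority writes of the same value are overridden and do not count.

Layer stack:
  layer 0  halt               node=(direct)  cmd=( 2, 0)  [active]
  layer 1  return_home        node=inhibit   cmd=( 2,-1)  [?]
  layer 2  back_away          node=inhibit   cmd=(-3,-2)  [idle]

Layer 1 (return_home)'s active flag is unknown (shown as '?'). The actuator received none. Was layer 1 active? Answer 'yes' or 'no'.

If layer 1 is active=yes:
  actuator would be none
If layer 1 is active=no:
  actuator would be (2, 0)
Observed none, so layer 1 was active.

yes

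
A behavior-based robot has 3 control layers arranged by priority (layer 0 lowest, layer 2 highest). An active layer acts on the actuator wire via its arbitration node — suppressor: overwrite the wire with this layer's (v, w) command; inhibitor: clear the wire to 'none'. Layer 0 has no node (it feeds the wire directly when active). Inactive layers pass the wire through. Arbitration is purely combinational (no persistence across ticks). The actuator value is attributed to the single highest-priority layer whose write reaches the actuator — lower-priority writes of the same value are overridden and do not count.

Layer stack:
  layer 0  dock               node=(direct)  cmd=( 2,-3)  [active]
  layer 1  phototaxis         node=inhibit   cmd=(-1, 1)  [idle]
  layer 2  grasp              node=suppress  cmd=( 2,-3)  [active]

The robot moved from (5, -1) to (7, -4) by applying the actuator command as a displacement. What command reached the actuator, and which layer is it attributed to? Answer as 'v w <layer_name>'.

2 -3 grasp

displacement = (7, -4) − (5, -1) = (2, -3)
layer 0 (dock) active — direct: (2, -3)
layer 1 (phototaxis) idle — unchanged: (2, -3)
layer 2 (grasp) active — suppresses: (2, -3)
→ actuator (2, -3) — from layer 2 (grasp)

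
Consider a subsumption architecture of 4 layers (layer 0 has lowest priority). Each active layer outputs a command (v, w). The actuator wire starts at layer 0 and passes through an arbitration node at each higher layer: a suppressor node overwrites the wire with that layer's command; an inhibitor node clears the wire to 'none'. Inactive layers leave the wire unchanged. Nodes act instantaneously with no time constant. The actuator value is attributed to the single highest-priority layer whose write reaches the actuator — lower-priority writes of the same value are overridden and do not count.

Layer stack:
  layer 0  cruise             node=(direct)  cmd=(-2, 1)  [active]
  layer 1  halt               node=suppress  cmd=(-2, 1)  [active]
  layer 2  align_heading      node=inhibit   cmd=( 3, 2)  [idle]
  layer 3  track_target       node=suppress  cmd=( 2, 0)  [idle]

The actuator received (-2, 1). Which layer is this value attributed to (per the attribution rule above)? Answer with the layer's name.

L0 cruise: active, feeds wire = (-2, 1)
L1 halt: active, suppressor → wire = (-2, 1)
L2 align_heading: idle → wire stays (-2, 1)
L3 track_target: idle → wire stays (-2, 1)
actuator = (-2, 1)
last writer: layer 1 = halt

halt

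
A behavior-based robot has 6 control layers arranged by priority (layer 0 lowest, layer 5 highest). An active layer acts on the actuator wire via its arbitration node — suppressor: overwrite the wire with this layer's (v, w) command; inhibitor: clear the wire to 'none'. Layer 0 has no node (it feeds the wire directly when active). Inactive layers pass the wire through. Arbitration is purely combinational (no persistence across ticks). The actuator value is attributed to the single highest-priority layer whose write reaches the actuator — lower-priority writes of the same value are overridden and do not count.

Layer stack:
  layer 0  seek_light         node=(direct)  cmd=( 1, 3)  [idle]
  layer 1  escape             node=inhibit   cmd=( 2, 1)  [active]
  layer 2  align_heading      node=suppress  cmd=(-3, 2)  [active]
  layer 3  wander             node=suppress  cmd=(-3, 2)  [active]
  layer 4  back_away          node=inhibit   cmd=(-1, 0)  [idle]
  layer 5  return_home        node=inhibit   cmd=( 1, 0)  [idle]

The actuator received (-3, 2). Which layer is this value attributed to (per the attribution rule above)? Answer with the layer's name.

L0 seek_light: idle → wire = none
L1 escape: active, inhibitor → wire = none
L2 align_heading: active, suppressor → wire = (-3, 2)
L3 wander: active, suppressor → wire = (-3, 2)
L4 back_away: idle → wire stays (-3, 2)
L5 return_home: idle → wire stays (-3, 2)
actuator = (-3, 2)
last writer: layer 3 = wander

wander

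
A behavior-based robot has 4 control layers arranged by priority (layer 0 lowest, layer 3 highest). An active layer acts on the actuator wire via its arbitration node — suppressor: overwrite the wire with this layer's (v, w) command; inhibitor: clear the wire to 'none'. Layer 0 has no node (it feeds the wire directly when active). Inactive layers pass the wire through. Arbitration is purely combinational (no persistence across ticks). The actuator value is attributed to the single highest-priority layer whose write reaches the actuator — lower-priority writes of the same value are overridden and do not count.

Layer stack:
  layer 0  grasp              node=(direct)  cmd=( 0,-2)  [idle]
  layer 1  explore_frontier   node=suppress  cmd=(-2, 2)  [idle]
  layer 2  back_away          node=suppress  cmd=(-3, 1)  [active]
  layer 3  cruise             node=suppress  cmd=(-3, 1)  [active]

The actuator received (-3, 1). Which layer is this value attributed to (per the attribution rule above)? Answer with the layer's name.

[0] grasp off; wire := none
[1] explore_frontier off; pass none
[2] back_away on (suppress); wire := (-3, 1)
[3] cruise on (suppress); wire := (-3, 1)
output (-3, 1)
last writer: layer 3 = cruise

cruise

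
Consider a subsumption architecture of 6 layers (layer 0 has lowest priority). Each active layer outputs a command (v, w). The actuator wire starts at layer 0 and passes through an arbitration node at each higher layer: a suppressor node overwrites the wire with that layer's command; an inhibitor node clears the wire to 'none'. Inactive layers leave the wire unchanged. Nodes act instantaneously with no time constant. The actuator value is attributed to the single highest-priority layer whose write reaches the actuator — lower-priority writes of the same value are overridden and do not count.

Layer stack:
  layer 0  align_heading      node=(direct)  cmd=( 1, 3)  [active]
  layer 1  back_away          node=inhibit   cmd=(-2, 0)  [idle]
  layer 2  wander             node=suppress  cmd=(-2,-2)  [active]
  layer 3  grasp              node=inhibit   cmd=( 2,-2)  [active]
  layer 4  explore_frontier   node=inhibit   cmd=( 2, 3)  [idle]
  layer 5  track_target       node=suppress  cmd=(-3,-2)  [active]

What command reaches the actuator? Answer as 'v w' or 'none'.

-3 -2

[0] align_heading on; wire := (1, 3)
[1] back_away off; pass (1, 3)
[2] wander on (suppress); wire := (-2, -2)
[3] grasp on (inhibit); wire := none
[4] explore_frontier off; pass none
[5] track_target on (suppress); wire := (-3, -2)
output (-3, -2)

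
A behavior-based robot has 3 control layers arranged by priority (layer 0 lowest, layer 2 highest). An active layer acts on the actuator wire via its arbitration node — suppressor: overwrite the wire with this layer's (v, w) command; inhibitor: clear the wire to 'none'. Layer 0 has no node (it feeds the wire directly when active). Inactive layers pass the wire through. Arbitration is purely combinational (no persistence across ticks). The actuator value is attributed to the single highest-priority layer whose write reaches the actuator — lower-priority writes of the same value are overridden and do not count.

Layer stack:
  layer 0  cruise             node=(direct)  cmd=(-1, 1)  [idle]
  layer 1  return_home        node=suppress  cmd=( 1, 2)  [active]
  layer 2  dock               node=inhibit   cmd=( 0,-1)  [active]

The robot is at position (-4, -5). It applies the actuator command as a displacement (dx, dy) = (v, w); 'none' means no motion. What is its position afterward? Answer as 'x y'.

-4 -5

L0 cruise: idle → wire = none
L1 return_home: active, suppressor → wire = (1, 2)
L2 dock: active, inhibitor → wire = none
actuator = none
position: (-4, -5) + none = (-4, -5)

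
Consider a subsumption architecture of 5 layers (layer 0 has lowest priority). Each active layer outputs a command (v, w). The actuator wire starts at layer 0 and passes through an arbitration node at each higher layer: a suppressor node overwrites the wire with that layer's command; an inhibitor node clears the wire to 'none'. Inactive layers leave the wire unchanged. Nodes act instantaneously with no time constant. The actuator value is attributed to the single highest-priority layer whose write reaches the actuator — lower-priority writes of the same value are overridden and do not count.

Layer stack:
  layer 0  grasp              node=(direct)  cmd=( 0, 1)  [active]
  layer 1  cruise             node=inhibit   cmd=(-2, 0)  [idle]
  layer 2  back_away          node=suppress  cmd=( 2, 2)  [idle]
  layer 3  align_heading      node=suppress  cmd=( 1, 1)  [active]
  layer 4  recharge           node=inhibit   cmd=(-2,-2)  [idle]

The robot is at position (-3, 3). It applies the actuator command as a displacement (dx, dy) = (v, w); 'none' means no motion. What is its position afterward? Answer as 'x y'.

L0 grasp: active, feeds wire = (0, 1)
L1 cruise: idle → wire stays (0, 1)
L2 back_away: idle → wire stays (0, 1)
L3 align_heading: active, suppressor → wire = (1, 1)
L4 recharge: idle → wire stays (1, 1)
actuator = (1, 1)
position: (-3, 3) + (1, 1) = (-2, 4)

-2 4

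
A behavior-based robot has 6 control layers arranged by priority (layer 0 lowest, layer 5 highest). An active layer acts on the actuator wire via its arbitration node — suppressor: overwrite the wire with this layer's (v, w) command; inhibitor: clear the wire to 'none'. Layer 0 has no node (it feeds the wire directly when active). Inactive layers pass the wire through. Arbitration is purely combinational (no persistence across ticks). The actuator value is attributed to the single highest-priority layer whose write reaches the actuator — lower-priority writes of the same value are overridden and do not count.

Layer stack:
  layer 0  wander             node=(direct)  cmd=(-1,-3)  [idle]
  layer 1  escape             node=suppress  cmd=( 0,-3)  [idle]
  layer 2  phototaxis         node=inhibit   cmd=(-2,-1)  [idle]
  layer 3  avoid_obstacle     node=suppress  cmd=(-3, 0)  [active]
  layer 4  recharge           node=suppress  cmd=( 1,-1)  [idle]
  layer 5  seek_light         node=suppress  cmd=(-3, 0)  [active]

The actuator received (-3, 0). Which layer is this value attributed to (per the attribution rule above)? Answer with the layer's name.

seek_light

layer 0 (wander) idle — none
layer 1 (escape) idle — unchanged: none
layer 2 (phototaxis) idle — unchanged: none
layer 3 (avoid_obstacle) active — suppresses: (-3, 0)
layer 4 (recharge) idle — unchanged: (-3, 0)
layer 5 (seek_light) active — suppresses: (-3, 0)
→ actuator (-3, 0)
last writer: layer 5 = seek_light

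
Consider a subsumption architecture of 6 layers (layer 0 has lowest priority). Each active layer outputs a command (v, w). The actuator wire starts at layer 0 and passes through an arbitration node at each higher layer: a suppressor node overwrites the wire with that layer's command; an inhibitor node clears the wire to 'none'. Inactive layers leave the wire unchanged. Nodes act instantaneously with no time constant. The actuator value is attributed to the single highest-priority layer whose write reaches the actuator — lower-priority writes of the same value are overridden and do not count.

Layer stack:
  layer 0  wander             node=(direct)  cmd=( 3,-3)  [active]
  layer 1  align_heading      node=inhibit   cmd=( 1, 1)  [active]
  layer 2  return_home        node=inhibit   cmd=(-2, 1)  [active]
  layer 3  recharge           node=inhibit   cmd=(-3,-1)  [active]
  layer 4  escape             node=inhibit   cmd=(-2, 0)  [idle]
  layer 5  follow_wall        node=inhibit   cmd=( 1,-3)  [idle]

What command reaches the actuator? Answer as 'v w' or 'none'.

[0] wander on; wire := (3, -3)
[1] align_heading on (inhibit); wire := none
[2] return_home on (inhibit); wire := none
[3] recharge on (inhibit); wire := none
[4] escape off; pass none
[5] follow_wall off; pass none
output none

none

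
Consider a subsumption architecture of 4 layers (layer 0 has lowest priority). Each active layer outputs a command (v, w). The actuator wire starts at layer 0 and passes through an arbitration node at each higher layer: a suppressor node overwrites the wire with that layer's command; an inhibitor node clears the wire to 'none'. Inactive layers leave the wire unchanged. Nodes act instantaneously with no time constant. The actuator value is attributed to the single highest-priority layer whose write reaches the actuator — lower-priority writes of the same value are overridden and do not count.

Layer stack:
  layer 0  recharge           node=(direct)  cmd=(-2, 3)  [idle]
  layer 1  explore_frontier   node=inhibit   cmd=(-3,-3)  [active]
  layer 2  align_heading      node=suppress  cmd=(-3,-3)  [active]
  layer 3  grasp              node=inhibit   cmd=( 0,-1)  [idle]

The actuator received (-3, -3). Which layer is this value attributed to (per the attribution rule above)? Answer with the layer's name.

align_heading

layer 0 (recharge) idle — none
layer 1 (explore_frontier) active — inhibits: none
layer 2 (align_heading) active — suppresses: (-3, -3)
layer 3 (grasp) idle — unchanged: (-3, -3)
→ actuator (-3, -3)
last writer: layer 2 = align_heading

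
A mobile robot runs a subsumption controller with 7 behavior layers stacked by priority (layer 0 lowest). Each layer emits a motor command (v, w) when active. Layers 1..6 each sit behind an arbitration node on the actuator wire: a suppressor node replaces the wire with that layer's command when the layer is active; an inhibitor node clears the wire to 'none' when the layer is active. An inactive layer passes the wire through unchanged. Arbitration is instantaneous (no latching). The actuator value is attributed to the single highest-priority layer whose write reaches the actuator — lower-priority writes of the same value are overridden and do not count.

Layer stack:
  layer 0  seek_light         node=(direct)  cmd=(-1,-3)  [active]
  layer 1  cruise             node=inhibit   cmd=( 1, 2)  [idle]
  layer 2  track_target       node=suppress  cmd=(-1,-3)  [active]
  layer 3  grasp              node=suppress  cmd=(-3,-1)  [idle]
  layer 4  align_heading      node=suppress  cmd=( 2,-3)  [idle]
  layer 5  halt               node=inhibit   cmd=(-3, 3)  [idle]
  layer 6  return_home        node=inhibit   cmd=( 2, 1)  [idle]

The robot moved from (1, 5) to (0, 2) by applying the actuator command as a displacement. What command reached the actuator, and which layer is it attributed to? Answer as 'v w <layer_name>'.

-1 -3 track_target

displacement = (0, 2) − (1, 5) = (-1, -3)
L0 seek_light: active, feeds wire = (-1, -3)
L1 cruise: idle → wire stays (-1, -3)
L2 track_target: active, suppressor → wire = (-1, -3)
L3 grasp: idle → wire stays (-1, -3)
L4 align_heading: idle → wire stays (-1, -3)
L5 halt: idle → wire stays (-1, -3)
L6 return_home: idle → wire stays (-1, -3)
actuator = (-1, -3) — from layer 2 (track_target)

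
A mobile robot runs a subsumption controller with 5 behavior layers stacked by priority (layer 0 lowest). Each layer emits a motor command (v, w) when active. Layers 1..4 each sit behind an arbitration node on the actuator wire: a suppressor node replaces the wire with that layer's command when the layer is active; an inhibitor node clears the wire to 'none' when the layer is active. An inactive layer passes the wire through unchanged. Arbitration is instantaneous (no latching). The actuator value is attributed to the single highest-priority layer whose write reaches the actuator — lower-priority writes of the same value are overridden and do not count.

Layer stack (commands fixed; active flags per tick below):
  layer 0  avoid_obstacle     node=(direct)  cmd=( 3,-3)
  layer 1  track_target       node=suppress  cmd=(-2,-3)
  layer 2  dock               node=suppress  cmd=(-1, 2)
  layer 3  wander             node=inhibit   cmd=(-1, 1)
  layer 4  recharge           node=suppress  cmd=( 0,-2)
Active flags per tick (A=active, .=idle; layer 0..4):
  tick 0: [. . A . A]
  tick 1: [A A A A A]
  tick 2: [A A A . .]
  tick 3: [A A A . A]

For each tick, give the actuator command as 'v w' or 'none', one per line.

0 -2
0 -2
-1 2
0 -2

tick 0:
  layer 0 (avoid_obstacle) idle — none
  layer 1 (track_target) idle — unchanged: none
  layer 2 (dock) active — suppresses: (-1, 2)
  layer 3 (wander) idle — unchanged: (-1, 2)
  layer 4 (recharge) active — suppresses: (0, -2)
  → actuator (0, -2)
tick 1:
  layer 0 (avoid_obstacle) active — direct: (3, -3)
  layer 1 (track_target) active — suppresses: (-2, -3)
  layer 2 (dock) active — suppresses: (-1, 2)
  layer 3 (wander) active — inhibits: none
  layer 4 (recharge) active — suppresses: (0, -2)
  → actuator (0, -2)
tick 2:
  layer 0 (avoid_obstacle) active — direct: (3, -3)
  layer 1 (track_target) active — suppresses: (-2, -3)
  layer 2 (dock) active — suppresses: (-1, 2)
  layer 3 (wander) idle — unchanged: (-1, 2)
  layer 4 (recharge) idle — unchanged: (-1, 2)
  → actuator (-1, 2)
tick 3:
  layer 0 (avoid_obstacle) active — direct: (3, -3)
  layer 1 (track_target) active — suppresses: (-2, -3)
  layer 2 (dock) active — suppresses: (-1, 2)
  layer 3 (wander) idle — unchanged: (-1, 2)
  layer 4 (recharge) active — suppresses: (0, -2)
  → actuator (0, -2)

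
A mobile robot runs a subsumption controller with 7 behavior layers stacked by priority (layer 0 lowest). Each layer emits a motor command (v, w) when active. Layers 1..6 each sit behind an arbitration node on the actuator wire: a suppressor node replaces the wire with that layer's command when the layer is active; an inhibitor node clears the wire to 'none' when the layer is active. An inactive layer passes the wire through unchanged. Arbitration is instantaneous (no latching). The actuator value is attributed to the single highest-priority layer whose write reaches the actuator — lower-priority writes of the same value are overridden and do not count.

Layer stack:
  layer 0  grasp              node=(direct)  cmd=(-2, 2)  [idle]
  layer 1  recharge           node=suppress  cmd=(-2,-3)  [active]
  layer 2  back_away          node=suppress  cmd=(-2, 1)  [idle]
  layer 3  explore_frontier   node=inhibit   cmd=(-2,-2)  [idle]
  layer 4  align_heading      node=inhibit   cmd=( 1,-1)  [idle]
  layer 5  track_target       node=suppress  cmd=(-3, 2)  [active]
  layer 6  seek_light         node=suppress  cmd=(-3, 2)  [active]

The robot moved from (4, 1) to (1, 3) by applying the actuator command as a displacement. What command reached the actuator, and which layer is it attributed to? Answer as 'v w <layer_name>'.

-3 2 seek_light

displacement = (1, 3) − (4, 1) = (-3, 2)
L0 grasp: idle → wire = none
L1 recharge: active, suppressor → wire = (-2, -3)
L2 back_away: idle → wire stays (-2, -3)
L3 explore_frontier: idle → wire stays (-2, -3)
L4 align_heading: idle → wire stays (-2, -3)
L5 track_target: active, suppressor → wire = (-3, 2)
L6 seek_light: active, suppressor → wire = (-3, 2)
actuator = (-3, 2) — from layer 6 (seek_light)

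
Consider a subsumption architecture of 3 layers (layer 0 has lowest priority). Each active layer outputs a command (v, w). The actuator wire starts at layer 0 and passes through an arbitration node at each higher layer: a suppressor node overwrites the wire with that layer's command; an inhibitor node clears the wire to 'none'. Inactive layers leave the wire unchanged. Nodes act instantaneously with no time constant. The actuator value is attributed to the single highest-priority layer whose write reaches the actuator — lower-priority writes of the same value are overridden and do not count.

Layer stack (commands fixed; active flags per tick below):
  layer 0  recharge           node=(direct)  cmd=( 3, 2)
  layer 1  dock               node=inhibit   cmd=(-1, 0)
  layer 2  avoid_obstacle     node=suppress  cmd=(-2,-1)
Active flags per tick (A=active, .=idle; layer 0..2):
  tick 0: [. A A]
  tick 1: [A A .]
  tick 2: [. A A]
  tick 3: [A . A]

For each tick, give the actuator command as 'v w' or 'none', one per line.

-2 -1
none
-2 -1
-2 -1

tick 0:
  [0] recharge off; wire := none
  [1] dock on (inhibit); wire := none
  [2] avoid_obstacle on (suppress); wire := (-2, -1)
  output (-2, -1)
tick 1:
  [0] recharge on; wire := (3, 2)
  [1] dock on (inhibit); wire := none
  [2] avoid_obstacle off; pass none
  output none
tick 2:
  [0] recharge off; wire := none
  [1] dock on (inhibit); wire := none
  [2] avoid_obstacle on (suppress); wire := (-2, -1)
  output (-2, -1)
tick 3:
  [0] recharge on; wire := (3, 2)
  [1] dock off; pass (3, 2)
  [2] avoid_obstacle on (suppress); wire := (-2, -1)
  output (-2, -1)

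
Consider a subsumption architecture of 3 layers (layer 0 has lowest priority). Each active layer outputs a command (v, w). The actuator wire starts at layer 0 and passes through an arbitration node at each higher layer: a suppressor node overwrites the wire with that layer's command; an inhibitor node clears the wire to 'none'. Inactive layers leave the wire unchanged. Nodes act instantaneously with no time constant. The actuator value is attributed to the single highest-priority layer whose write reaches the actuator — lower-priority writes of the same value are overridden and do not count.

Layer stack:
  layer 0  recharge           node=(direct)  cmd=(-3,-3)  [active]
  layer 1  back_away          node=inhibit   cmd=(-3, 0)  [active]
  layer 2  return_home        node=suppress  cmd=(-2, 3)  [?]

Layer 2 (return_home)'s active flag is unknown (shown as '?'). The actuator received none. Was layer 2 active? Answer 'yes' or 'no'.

no

If layer 2 is active=yes:
  actuator would be (-2, 3)
If layer 2 is active=no:
  actuator would be none
Observed none, so layer 2 was idle.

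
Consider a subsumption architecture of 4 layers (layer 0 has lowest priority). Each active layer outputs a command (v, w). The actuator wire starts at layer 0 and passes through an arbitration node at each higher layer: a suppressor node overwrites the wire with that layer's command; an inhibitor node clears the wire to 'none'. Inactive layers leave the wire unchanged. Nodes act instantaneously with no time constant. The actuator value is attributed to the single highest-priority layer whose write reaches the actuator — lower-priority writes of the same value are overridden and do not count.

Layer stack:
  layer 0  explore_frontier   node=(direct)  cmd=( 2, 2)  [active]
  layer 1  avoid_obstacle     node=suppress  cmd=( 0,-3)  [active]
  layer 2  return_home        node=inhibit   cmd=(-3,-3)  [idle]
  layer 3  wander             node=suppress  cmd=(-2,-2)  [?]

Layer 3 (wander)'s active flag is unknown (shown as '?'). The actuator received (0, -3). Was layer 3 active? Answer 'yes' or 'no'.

no

If layer 3 is active=yes:
  actuator would be (-2, -2)
If layer 3 is active=no:
  actuator would be (0, -3)
Observed (0, -3), so layer 3 was idle.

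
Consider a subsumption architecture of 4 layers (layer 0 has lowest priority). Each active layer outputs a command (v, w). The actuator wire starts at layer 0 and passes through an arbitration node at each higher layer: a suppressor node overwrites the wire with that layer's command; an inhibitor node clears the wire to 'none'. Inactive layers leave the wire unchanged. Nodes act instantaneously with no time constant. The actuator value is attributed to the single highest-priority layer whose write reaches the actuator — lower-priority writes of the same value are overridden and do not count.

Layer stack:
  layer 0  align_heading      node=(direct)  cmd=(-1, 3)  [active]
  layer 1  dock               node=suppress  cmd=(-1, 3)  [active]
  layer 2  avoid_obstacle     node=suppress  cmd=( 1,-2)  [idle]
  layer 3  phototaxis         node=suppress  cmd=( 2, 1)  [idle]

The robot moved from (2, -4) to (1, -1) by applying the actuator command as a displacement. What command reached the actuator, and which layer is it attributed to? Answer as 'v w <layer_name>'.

displacement = (1, -1) − (2, -4) = (-1, 3)
layer 0 (align_heading) active — direct: (-1, 3)
layer 1 (dock) active — suppresses: (-1, 3)
layer 2 (avoid_obstacle) idle — unchanged: (-1, 3)
layer 3 (phototaxis) idle — unchanged: (-1, 3)
→ actuator (-1, 3) — from layer 1 (dock)

-1 3 dock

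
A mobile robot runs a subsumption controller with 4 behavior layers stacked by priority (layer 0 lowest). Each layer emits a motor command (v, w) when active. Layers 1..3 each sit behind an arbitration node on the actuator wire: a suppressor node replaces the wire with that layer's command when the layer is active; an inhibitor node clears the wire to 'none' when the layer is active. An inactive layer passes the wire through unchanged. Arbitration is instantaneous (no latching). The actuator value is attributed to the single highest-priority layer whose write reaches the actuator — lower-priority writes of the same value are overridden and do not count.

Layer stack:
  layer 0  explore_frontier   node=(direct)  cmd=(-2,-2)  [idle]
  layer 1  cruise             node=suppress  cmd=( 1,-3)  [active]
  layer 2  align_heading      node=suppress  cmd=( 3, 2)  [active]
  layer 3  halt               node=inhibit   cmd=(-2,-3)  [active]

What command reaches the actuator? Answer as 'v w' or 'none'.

L0 explore_frontier: idle → wire = none
L1 cruise: active, suppressor → wire = (1, -3)
L2 align_heading: active, suppressor → wire = (3, 2)
L3 halt: active, inhibitor → wire = none
actuator = none

none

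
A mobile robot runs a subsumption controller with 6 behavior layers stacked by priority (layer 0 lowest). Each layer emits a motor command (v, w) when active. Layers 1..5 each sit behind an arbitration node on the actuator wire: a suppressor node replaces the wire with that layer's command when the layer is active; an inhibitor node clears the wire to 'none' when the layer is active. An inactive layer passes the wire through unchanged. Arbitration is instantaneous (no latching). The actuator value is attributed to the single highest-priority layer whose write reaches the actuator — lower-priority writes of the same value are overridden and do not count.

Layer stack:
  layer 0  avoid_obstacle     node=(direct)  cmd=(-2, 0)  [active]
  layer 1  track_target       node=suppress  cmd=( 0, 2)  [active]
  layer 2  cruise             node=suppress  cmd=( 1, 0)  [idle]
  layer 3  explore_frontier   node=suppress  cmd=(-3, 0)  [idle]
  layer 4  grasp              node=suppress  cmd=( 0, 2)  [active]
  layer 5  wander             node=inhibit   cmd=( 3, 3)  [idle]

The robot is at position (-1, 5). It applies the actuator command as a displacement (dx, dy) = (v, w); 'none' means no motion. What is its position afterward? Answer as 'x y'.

L0 avoid_obstacle: active, feeds wire = (-2, 0)
L1 track_target: active, suppressor → wire = (0, 2)
L2 cruise: idle → wire stays (0, 2)
L3 explore_frontier: idle → wire stays (0, 2)
L4 grasp: active, suppressor → wire = (0, 2)
L5 wander: idle → wire stays (0, 2)
actuator = (0, 2)
position: (-1, 5) + (0, 2) = (-1, 7)

-1 7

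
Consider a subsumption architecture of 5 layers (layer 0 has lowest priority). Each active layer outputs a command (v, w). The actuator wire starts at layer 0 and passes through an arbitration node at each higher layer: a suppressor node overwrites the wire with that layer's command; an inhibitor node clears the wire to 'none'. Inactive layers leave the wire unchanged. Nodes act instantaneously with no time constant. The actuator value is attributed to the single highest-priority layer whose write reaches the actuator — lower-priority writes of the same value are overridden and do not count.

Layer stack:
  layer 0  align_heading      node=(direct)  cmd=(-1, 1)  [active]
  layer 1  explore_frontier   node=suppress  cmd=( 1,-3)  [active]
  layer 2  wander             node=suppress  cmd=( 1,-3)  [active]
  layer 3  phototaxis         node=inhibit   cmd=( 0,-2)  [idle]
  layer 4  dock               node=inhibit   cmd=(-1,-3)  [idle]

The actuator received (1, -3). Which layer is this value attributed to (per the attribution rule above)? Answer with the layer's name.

wander

layer 0 (align_heading) active — direct: (-1, 1)
layer 1 (explore_frontier) active — suppresses: (1, -3)
layer 2 (wander) active — suppresses: (1, -3)
layer 3 (phototaxis) idle — unchanged: (1, -3)
layer 4 (dock) idle — unchanged: (1, -3)
→ actuator (1, -3)
last writer: layer 2 = wander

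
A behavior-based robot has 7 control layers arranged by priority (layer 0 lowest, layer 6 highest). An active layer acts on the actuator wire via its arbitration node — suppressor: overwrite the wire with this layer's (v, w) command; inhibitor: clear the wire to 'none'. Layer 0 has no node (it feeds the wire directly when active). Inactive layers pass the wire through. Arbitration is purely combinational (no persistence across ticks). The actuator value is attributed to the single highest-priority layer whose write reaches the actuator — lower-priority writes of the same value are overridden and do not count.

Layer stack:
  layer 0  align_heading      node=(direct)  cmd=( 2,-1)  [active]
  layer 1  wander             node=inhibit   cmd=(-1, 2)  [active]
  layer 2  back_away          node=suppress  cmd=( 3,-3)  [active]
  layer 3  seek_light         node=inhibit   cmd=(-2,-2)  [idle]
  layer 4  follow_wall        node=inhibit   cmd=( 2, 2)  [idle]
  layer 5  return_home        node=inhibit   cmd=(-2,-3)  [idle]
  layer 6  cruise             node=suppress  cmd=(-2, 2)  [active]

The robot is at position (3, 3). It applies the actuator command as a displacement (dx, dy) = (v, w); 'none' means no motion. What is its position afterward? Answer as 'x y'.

L0 align_heading: active, feeds wire = (2, -1)
L1 wander: active, inhibitor → wire = none
L2 back_away: active, suppressor → wire = (3, -3)
L3 seek_light: idle → wire stays (3, -3)
L4 follow_wall: idle → wire stays (3, -3)
L5 return_home: idle → wire stays (3, -3)
L6 cruise: active, suppressor → wire = (-2, 2)
actuator = (-2, 2)
position: (3, 3) + (-2, 2) = (1, 5)

1 5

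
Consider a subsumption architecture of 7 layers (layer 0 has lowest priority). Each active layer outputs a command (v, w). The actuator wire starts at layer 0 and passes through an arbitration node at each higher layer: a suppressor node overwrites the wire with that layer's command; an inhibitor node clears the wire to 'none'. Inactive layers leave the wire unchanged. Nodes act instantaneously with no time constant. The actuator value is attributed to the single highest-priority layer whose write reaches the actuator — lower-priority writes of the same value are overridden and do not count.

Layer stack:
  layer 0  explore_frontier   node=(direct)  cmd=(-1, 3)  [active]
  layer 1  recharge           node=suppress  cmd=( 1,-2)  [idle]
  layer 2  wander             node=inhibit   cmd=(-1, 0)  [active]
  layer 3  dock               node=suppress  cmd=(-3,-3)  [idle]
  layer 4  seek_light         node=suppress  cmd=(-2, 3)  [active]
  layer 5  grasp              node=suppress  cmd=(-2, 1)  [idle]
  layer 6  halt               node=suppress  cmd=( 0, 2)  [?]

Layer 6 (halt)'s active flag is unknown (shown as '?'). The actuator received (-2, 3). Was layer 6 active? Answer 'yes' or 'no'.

no

If layer 6 is active=yes:
  actuator would be (0, 2)
If layer 6 is active=no:
  actuator would be (-2, 3)
Observed (-2, 3), so layer 6 was idle.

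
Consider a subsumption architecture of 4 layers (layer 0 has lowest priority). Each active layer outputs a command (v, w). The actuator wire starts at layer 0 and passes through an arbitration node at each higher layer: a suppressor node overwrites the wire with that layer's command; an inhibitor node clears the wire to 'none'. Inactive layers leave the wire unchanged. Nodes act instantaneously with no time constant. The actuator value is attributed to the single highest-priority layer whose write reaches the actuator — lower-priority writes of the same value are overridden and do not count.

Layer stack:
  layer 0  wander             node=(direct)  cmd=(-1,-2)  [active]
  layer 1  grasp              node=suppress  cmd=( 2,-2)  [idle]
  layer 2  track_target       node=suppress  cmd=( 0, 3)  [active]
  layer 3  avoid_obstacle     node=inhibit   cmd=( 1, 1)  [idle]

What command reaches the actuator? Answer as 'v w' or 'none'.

L0 wander: active, feeds wire = (-1, -2)
L1 grasp: idle → wire stays (-1, -2)
L2 track_target: active, suppressor → wire = (0, 3)
L3 avoid_obstacle: idle → wire stays (0, 3)
actuator = (0, 3)

0 3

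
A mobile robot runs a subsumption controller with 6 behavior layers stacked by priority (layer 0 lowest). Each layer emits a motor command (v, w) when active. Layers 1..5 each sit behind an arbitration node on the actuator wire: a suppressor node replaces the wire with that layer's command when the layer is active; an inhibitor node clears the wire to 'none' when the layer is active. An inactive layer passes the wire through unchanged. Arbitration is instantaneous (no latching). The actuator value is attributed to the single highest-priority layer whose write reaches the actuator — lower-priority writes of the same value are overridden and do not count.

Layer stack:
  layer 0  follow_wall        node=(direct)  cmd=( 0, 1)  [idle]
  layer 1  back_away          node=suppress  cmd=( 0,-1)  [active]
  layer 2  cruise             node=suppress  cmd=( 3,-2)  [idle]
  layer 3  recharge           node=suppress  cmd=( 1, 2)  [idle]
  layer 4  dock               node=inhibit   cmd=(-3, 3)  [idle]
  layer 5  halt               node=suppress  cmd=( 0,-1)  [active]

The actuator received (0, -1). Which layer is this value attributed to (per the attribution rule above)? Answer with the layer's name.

halt

L0 follow_wall: idle → wire = none
L1 back_away: active, suppressor → wire = (0, -1)
L2 cruise: idle → wire stays (0, -1)
L3 recharge: idle → wire stays (0, -1)
L4 dock: idle → wire stays (0, -1)
L5 halt: active, suppressor → wire = (0, -1)
actuator = (0, -1)
last writer: layer 5 = halt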